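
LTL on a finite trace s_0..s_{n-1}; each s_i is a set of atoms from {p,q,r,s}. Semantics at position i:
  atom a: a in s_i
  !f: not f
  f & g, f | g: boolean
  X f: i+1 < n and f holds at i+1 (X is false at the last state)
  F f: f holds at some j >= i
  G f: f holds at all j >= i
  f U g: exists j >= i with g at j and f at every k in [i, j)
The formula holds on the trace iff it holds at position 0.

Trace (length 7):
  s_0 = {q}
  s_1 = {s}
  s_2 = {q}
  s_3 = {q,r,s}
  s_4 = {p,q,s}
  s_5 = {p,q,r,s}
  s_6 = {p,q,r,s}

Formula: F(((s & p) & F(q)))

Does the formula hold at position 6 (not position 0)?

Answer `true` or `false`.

s_0={q}: F(((s & p) & F(q)))=True ((s & p) & F(q))=False (s & p)=False s=False p=False F(q)=True q=True
s_1={s}: F(((s & p) & F(q)))=True ((s & p) & F(q))=False (s & p)=False s=True p=False F(q)=True q=False
s_2={q}: F(((s & p) & F(q)))=True ((s & p) & F(q))=False (s & p)=False s=False p=False F(q)=True q=True
s_3={q,r,s}: F(((s & p) & F(q)))=True ((s & p) & F(q))=False (s & p)=False s=True p=False F(q)=True q=True
s_4={p,q,s}: F(((s & p) & F(q)))=True ((s & p) & F(q))=True (s & p)=True s=True p=True F(q)=True q=True
s_5={p,q,r,s}: F(((s & p) & F(q)))=True ((s & p) & F(q))=True (s & p)=True s=True p=True F(q)=True q=True
s_6={p,q,r,s}: F(((s & p) & F(q)))=True ((s & p) & F(q))=True (s & p)=True s=True p=True F(q)=True q=True
Evaluating at position 6: result = True

Answer: true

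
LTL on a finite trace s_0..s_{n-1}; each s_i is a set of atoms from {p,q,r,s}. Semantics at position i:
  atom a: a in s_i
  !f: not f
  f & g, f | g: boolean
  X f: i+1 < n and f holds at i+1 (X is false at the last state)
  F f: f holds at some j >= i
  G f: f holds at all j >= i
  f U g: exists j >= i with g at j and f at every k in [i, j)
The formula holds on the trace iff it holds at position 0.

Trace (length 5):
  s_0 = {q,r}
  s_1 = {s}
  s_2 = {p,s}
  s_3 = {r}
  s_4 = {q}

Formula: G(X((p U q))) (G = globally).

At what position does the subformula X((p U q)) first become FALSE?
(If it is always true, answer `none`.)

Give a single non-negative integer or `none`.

s_0={q,r}: X((p U q))=False (p U q)=True p=False q=True
s_1={s}: X((p U q))=False (p U q)=False p=False q=False
s_2={p,s}: X((p U q))=False (p U q)=False p=True q=False
s_3={r}: X((p U q))=True (p U q)=False p=False q=False
s_4={q}: X((p U q))=False (p U q)=True p=False q=True
G(X((p U q))) holds globally = False
First violation at position 0.

Answer: 0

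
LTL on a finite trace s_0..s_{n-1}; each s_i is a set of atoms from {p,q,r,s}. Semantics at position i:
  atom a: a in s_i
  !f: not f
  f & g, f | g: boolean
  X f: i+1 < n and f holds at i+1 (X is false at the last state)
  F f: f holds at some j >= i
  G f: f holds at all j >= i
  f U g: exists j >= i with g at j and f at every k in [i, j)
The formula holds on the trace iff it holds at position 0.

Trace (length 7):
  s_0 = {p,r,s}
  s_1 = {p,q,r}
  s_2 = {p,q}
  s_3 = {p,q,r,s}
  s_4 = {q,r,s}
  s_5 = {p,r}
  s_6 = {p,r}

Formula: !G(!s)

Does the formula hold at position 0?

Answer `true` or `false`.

s_0={p,r,s}: !G(!s)=True G(!s)=False !s=False s=True
s_1={p,q,r}: !G(!s)=True G(!s)=False !s=True s=False
s_2={p,q}: !G(!s)=True G(!s)=False !s=True s=False
s_3={p,q,r,s}: !G(!s)=True G(!s)=False !s=False s=True
s_4={q,r,s}: !G(!s)=True G(!s)=False !s=False s=True
s_5={p,r}: !G(!s)=False G(!s)=True !s=True s=False
s_6={p,r}: !G(!s)=False G(!s)=True !s=True s=False

Answer: true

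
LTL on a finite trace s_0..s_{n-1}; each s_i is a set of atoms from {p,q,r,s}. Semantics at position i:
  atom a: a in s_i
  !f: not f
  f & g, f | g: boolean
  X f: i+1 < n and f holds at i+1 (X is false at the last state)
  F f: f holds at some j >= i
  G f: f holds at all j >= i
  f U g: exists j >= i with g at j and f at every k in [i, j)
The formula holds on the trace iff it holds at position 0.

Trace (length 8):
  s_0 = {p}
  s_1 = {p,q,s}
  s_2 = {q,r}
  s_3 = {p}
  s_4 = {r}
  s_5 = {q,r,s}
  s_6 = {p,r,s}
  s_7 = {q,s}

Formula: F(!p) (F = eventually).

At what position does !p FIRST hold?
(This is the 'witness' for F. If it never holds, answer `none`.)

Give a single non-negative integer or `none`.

Answer: 2

Derivation:
s_0={p}: !p=False p=True
s_1={p,q,s}: !p=False p=True
s_2={q,r}: !p=True p=False
s_3={p}: !p=False p=True
s_4={r}: !p=True p=False
s_5={q,r,s}: !p=True p=False
s_6={p,r,s}: !p=False p=True
s_7={q,s}: !p=True p=False
F(!p) holds; first witness at position 2.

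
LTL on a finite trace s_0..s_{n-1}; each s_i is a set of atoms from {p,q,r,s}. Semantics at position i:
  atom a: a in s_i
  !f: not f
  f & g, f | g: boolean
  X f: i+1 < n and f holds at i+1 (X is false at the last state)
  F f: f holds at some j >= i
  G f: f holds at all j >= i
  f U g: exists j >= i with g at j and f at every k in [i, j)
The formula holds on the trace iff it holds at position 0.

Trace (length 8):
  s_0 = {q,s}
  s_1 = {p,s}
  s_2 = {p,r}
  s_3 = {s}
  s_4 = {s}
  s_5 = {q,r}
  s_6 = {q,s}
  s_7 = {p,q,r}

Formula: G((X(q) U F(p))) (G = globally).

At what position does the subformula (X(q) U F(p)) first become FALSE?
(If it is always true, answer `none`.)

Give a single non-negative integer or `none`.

Answer: none

Derivation:
s_0={q,s}: (X(q) U F(p))=True X(q)=False q=True F(p)=True p=False
s_1={p,s}: (X(q) U F(p))=True X(q)=False q=False F(p)=True p=True
s_2={p,r}: (X(q) U F(p))=True X(q)=False q=False F(p)=True p=True
s_3={s}: (X(q) U F(p))=True X(q)=False q=False F(p)=True p=False
s_4={s}: (X(q) U F(p))=True X(q)=True q=False F(p)=True p=False
s_5={q,r}: (X(q) U F(p))=True X(q)=True q=True F(p)=True p=False
s_6={q,s}: (X(q) U F(p))=True X(q)=True q=True F(p)=True p=False
s_7={p,q,r}: (X(q) U F(p))=True X(q)=False q=True F(p)=True p=True
G((X(q) U F(p))) holds globally = True
No violation — formula holds at every position.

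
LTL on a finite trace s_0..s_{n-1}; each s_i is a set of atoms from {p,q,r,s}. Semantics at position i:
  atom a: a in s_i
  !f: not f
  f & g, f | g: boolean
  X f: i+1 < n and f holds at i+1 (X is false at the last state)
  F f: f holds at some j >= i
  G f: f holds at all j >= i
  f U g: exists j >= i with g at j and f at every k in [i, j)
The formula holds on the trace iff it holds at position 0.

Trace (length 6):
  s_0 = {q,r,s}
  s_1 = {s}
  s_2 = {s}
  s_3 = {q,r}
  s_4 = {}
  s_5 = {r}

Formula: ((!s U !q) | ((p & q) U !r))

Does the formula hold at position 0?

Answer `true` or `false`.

Answer: false

Derivation:
s_0={q,r,s}: ((!s U !q) | ((p & q) U !r))=False (!s U !q)=False !s=False s=True !q=False q=True ((p & q) U !r)=False (p & q)=False p=False !r=False r=True
s_1={s}: ((!s U !q) | ((p & q) U !r))=True (!s U !q)=True !s=False s=True !q=True q=False ((p & q) U !r)=True (p & q)=False p=False !r=True r=False
s_2={s}: ((!s U !q) | ((p & q) U !r))=True (!s U !q)=True !s=False s=True !q=True q=False ((p & q) U !r)=True (p & q)=False p=False !r=True r=False
s_3={q,r}: ((!s U !q) | ((p & q) U !r))=True (!s U !q)=True !s=True s=False !q=False q=True ((p & q) U !r)=False (p & q)=False p=False !r=False r=True
s_4={}: ((!s U !q) | ((p & q) U !r))=True (!s U !q)=True !s=True s=False !q=True q=False ((p & q) U !r)=True (p & q)=False p=False !r=True r=False
s_5={r}: ((!s U !q) | ((p & q) U !r))=True (!s U !q)=True !s=True s=False !q=True q=False ((p & q) U !r)=False (p & q)=False p=False !r=False r=True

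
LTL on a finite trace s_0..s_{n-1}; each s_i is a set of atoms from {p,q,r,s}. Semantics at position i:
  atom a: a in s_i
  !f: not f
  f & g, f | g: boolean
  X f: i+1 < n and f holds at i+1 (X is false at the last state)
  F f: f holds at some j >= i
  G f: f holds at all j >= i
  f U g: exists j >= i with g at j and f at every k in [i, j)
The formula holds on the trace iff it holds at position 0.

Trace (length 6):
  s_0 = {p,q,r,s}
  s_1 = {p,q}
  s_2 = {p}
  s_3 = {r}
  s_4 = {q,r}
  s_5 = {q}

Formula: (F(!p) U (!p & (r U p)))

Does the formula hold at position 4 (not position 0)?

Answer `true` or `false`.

Answer: false

Derivation:
s_0={p,q,r,s}: (F(!p) U (!p & (r U p)))=False F(!p)=True !p=False p=True (!p & (r U p))=False (r U p)=True r=True
s_1={p,q}: (F(!p) U (!p & (r U p)))=False F(!p)=True !p=False p=True (!p & (r U p))=False (r U p)=True r=False
s_2={p}: (F(!p) U (!p & (r U p)))=False F(!p)=True !p=False p=True (!p & (r U p))=False (r U p)=True r=False
s_3={r}: (F(!p) U (!p & (r U p)))=False F(!p)=True !p=True p=False (!p & (r U p))=False (r U p)=False r=True
s_4={q,r}: (F(!p) U (!p & (r U p)))=False F(!p)=True !p=True p=False (!p & (r U p))=False (r U p)=False r=True
s_5={q}: (F(!p) U (!p & (r U p)))=False F(!p)=True !p=True p=False (!p & (r U p))=False (r U p)=False r=False
Evaluating at position 4: result = False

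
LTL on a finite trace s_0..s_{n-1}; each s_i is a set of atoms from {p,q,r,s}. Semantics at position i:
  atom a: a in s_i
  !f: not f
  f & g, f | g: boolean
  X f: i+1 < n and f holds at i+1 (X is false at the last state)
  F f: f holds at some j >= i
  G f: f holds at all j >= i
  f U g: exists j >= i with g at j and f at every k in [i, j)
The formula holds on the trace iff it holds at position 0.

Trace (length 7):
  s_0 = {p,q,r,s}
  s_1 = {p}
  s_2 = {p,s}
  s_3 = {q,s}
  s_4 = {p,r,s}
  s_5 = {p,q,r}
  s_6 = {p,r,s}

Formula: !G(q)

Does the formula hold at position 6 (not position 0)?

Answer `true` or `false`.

Answer: true

Derivation:
s_0={p,q,r,s}: !G(q)=True G(q)=False q=True
s_1={p}: !G(q)=True G(q)=False q=False
s_2={p,s}: !G(q)=True G(q)=False q=False
s_3={q,s}: !G(q)=True G(q)=False q=True
s_4={p,r,s}: !G(q)=True G(q)=False q=False
s_5={p,q,r}: !G(q)=True G(q)=False q=True
s_6={p,r,s}: !G(q)=True G(q)=False q=False
Evaluating at position 6: result = True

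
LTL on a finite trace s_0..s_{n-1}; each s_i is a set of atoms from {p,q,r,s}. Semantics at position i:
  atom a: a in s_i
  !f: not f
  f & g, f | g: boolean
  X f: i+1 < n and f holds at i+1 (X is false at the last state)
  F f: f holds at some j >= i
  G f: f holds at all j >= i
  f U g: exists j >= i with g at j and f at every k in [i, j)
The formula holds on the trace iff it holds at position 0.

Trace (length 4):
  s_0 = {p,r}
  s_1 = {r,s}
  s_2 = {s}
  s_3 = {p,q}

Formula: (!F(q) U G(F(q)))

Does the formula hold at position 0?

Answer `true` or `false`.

Answer: true

Derivation:
s_0={p,r}: (!F(q) U G(F(q)))=True !F(q)=False F(q)=True q=False G(F(q))=True
s_1={r,s}: (!F(q) U G(F(q)))=True !F(q)=False F(q)=True q=False G(F(q))=True
s_2={s}: (!F(q) U G(F(q)))=True !F(q)=False F(q)=True q=False G(F(q))=True
s_3={p,q}: (!F(q) U G(F(q)))=True !F(q)=False F(q)=True q=True G(F(q))=True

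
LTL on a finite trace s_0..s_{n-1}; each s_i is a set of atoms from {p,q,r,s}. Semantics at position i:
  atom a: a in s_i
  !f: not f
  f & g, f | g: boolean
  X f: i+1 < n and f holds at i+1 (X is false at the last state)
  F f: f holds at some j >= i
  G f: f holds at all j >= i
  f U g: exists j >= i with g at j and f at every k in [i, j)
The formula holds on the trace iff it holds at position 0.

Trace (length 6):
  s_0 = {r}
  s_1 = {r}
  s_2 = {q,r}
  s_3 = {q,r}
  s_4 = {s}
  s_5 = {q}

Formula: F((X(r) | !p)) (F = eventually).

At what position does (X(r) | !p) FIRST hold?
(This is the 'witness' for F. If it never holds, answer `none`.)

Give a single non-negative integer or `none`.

Answer: 0

Derivation:
s_0={r}: (X(r) | !p)=True X(r)=True r=True !p=True p=False
s_1={r}: (X(r) | !p)=True X(r)=True r=True !p=True p=False
s_2={q,r}: (X(r) | !p)=True X(r)=True r=True !p=True p=False
s_3={q,r}: (X(r) | !p)=True X(r)=False r=True !p=True p=False
s_4={s}: (X(r) | !p)=True X(r)=False r=False !p=True p=False
s_5={q}: (X(r) | !p)=True X(r)=False r=False !p=True p=False
F((X(r) | !p)) holds; first witness at position 0.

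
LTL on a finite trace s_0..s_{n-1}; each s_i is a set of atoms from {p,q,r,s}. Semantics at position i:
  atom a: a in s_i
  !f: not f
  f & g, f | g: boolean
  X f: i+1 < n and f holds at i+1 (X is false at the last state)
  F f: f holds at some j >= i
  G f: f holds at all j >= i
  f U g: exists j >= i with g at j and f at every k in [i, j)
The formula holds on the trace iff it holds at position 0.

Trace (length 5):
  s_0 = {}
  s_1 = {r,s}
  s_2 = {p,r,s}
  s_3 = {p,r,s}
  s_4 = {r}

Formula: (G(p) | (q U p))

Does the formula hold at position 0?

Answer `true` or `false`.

s_0={}: (G(p) | (q U p))=False G(p)=False p=False (q U p)=False q=False
s_1={r,s}: (G(p) | (q U p))=False G(p)=False p=False (q U p)=False q=False
s_2={p,r,s}: (G(p) | (q U p))=True G(p)=False p=True (q U p)=True q=False
s_3={p,r,s}: (G(p) | (q U p))=True G(p)=False p=True (q U p)=True q=False
s_4={r}: (G(p) | (q U p))=False G(p)=False p=False (q U p)=False q=False

Answer: false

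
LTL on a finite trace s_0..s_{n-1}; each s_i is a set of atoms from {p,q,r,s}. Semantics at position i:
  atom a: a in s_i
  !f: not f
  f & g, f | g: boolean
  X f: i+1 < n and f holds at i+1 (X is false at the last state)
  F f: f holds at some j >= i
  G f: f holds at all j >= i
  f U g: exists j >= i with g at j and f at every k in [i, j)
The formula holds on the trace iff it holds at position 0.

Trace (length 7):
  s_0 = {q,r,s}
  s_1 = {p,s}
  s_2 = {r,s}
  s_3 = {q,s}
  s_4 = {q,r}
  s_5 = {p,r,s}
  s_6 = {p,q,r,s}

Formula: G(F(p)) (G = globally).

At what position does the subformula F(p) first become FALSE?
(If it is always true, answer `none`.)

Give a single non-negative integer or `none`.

s_0={q,r,s}: F(p)=True p=False
s_1={p,s}: F(p)=True p=True
s_2={r,s}: F(p)=True p=False
s_3={q,s}: F(p)=True p=False
s_4={q,r}: F(p)=True p=False
s_5={p,r,s}: F(p)=True p=True
s_6={p,q,r,s}: F(p)=True p=True
G(F(p)) holds globally = True
No violation — formula holds at every position.

Answer: none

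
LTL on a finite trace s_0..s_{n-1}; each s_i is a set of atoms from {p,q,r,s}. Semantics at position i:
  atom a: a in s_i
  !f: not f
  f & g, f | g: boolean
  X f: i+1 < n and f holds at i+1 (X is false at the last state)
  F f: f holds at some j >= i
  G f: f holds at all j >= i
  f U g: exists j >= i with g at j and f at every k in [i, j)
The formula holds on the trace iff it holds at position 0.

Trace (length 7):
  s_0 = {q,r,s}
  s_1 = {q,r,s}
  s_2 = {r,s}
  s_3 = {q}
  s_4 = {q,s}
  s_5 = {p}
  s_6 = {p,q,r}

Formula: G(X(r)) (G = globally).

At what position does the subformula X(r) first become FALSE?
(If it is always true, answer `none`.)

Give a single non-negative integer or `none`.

s_0={q,r,s}: X(r)=True r=True
s_1={q,r,s}: X(r)=True r=True
s_2={r,s}: X(r)=False r=True
s_3={q}: X(r)=False r=False
s_4={q,s}: X(r)=False r=False
s_5={p}: X(r)=True r=False
s_6={p,q,r}: X(r)=False r=True
G(X(r)) holds globally = False
First violation at position 2.

Answer: 2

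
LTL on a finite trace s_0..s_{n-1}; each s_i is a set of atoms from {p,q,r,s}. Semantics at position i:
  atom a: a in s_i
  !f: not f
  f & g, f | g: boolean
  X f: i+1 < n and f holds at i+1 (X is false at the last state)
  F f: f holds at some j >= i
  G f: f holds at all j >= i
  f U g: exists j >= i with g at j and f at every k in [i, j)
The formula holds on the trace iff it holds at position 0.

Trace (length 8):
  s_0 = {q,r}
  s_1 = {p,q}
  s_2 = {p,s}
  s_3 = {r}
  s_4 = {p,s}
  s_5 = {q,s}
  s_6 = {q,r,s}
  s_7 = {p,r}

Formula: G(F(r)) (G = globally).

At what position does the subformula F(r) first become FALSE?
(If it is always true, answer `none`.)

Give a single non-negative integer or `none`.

Answer: none

Derivation:
s_0={q,r}: F(r)=True r=True
s_1={p,q}: F(r)=True r=False
s_2={p,s}: F(r)=True r=False
s_3={r}: F(r)=True r=True
s_4={p,s}: F(r)=True r=False
s_5={q,s}: F(r)=True r=False
s_6={q,r,s}: F(r)=True r=True
s_7={p,r}: F(r)=True r=True
G(F(r)) holds globally = True
No violation — formula holds at every position.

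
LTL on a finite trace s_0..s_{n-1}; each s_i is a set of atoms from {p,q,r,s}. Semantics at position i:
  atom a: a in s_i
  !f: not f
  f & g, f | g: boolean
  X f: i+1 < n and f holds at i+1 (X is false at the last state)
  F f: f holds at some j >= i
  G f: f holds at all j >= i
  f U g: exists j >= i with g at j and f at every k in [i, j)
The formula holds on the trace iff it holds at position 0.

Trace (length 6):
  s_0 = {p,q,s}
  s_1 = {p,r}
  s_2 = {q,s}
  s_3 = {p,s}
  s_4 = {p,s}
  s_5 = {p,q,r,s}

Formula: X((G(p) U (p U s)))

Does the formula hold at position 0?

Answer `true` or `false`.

Answer: true

Derivation:
s_0={p,q,s}: X((G(p) U (p U s)))=True (G(p) U (p U s))=True G(p)=False p=True (p U s)=True s=True
s_1={p,r}: X((G(p) U (p U s)))=True (G(p) U (p U s))=True G(p)=False p=True (p U s)=True s=False
s_2={q,s}: X((G(p) U (p U s)))=True (G(p) U (p U s))=True G(p)=False p=False (p U s)=True s=True
s_3={p,s}: X((G(p) U (p U s)))=True (G(p) U (p U s))=True G(p)=True p=True (p U s)=True s=True
s_4={p,s}: X((G(p) U (p U s)))=True (G(p) U (p U s))=True G(p)=True p=True (p U s)=True s=True
s_5={p,q,r,s}: X((G(p) U (p U s)))=False (G(p) U (p U s))=True G(p)=True p=True (p U s)=True s=True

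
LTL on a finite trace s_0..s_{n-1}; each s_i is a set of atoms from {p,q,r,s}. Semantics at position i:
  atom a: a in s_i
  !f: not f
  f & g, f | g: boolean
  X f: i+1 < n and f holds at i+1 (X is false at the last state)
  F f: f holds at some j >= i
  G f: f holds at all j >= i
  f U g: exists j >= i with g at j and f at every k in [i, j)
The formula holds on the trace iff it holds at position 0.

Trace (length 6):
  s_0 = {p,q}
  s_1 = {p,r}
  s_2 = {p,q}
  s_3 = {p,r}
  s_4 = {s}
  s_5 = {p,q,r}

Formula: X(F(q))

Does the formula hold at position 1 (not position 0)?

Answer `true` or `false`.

s_0={p,q}: X(F(q))=True F(q)=True q=True
s_1={p,r}: X(F(q))=True F(q)=True q=False
s_2={p,q}: X(F(q))=True F(q)=True q=True
s_3={p,r}: X(F(q))=True F(q)=True q=False
s_4={s}: X(F(q))=True F(q)=True q=False
s_5={p,q,r}: X(F(q))=False F(q)=True q=True
Evaluating at position 1: result = True

Answer: true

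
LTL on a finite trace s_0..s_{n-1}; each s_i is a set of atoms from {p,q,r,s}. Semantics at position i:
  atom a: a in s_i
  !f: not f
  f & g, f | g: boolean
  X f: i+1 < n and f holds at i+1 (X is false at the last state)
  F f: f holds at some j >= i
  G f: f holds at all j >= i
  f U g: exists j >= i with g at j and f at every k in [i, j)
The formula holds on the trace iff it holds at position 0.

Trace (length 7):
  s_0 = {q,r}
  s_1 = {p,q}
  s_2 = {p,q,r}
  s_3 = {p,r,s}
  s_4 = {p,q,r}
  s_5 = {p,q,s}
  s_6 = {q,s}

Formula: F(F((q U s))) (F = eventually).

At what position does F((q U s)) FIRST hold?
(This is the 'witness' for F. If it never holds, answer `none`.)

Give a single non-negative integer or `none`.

s_0={q,r}: F((q U s))=True (q U s)=True q=True s=False
s_1={p,q}: F((q U s))=True (q U s)=True q=True s=False
s_2={p,q,r}: F((q U s))=True (q U s)=True q=True s=False
s_3={p,r,s}: F((q U s))=True (q U s)=True q=False s=True
s_4={p,q,r}: F((q U s))=True (q U s)=True q=True s=False
s_5={p,q,s}: F((q U s))=True (q U s)=True q=True s=True
s_6={q,s}: F((q U s))=True (q U s)=True q=True s=True
F(F((q U s))) holds; first witness at position 0.

Answer: 0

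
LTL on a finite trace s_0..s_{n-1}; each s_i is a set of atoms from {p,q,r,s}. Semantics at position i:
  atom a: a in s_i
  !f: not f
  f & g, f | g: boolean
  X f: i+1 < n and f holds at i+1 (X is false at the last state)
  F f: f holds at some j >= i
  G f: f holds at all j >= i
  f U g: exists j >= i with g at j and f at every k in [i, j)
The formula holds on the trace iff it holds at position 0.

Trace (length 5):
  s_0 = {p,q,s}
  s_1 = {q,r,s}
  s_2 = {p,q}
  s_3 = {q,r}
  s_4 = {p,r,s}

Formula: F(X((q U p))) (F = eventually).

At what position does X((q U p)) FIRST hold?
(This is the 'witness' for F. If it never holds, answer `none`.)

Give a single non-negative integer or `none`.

s_0={p,q,s}: X((q U p))=True (q U p)=True q=True p=True
s_1={q,r,s}: X((q U p))=True (q U p)=True q=True p=False
s_2={p,q}: X((q U p))=True (q U p)=True q=True p=True
s_3={q,r}: X((q U p))=True (q U p)=True q=True p=False
s_4={p,r,s}: X((q U p))=False (q U p)=True q=False p=True
F(X((q U p))) holds; first witness at position 0.

Answer: 0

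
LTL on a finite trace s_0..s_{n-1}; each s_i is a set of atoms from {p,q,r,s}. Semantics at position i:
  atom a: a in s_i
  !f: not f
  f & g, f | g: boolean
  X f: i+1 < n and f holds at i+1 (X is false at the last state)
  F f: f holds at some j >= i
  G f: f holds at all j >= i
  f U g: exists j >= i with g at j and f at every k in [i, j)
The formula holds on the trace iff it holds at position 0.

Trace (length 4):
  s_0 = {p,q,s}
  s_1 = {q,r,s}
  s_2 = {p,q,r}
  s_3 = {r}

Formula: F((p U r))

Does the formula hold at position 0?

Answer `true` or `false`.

Answer: true

Derivation:
s_0={p,q,s}: F((p U r))=True (p U r)=True p=True r=False
s_1={q,r,s}: F((p U r))=True (p U r)=True p=False r=True
s_2={p,q,r}: F((p U r))=True (p U r)=True p=True r=True
s_3={r}: F((p U r))=True (p U r)=True p=False r=True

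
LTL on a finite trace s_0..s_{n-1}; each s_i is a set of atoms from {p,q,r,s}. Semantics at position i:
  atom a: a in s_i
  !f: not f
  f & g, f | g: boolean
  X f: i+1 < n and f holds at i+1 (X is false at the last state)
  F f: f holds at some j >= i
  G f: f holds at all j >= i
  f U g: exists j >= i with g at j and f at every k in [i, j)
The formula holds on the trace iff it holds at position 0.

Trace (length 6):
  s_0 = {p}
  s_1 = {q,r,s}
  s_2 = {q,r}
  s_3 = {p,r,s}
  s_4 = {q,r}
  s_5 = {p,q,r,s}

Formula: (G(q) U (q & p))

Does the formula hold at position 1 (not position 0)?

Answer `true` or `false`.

Answer: false

Derivation:
s_0={p}: (G(q) U (q & p))=False G(q)=False q=False (q & p)=False p=True
s_1={q,r,s}: (G(q) U (q & p))=False G(q)=False q=True (q & p)=False p=False
s_2={q,r}: (G(q) U (q & p))=False G(q)=False q=True (q & p)=False p=False
s_3={p,r,s}: (G(q) U (q & p))=False G(q)=False q=False (q & p)=False p=True
s_4={q,r}: (G(q) U (q & p))=True G(q)=True q=True (q & p)=False p=False
s_5={p,q,r,s}: (G(q) U (q & p))=True G(q)=True q=True (q & p)=True p=True
Evaluating at position 1: result = False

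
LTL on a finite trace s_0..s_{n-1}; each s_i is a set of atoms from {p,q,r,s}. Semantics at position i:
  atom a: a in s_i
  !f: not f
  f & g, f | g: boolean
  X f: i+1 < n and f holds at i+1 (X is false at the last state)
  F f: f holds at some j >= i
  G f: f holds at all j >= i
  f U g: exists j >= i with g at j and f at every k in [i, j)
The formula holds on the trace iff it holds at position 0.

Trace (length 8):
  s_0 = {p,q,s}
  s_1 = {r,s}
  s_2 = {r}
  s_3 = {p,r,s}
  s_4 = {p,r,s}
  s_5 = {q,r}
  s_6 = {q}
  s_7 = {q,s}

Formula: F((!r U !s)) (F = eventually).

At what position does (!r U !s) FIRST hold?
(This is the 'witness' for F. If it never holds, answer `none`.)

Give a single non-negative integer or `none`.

s_0={p,q,s}: (!r U !s)=False !r=True r=False !s=False s=True
s_1={r,s}: (!r U !s)=False !r=False r=True !s=False s=True
s_2={r}: (!r U !s)=True !r=False r=True !s=True s=False
s_3={p,r,s}: (!r U !s)=False !r=False r=True !s=False s=True
s_4={p,r,s}: (!r U !s)=False !r=False r=True !s=False s=True
s_5={q,r}: (!r U !s)=True !r=False r=True !s=True s=False
s_6={q}: (!r U !s)=True !r=True r=False !s=True s=False
s_7={q,s}: (!r U !s)=False !r=True r=False !s=False s=True
F((!r U !s)) holds; first witness at position 2.

Answer: 2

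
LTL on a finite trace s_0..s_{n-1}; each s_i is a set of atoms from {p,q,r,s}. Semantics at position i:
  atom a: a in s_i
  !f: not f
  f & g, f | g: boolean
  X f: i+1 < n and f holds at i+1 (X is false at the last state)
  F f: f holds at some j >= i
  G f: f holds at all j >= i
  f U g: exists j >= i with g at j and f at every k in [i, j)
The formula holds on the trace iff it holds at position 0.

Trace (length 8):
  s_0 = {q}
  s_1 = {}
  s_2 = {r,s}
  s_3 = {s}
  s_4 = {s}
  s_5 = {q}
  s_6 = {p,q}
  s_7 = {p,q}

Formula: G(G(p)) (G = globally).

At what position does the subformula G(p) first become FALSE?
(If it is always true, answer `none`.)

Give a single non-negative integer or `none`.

s_0={q}: G(p)=False p=False
s_1={}: G(p)=False p=False
s_2={r,s}: G(p)=False p=False
s_3={s}: G(p)=False p=False
s_4={s}: G(p)=False p=False
s_5={q}: G(p)=False p=False
s_6={p,q}: G(p)=True p=True
s_7={p,q}: G(p)=True p=True
G(G(p)) holds globally = False
First violation at position 0.

Answer: 0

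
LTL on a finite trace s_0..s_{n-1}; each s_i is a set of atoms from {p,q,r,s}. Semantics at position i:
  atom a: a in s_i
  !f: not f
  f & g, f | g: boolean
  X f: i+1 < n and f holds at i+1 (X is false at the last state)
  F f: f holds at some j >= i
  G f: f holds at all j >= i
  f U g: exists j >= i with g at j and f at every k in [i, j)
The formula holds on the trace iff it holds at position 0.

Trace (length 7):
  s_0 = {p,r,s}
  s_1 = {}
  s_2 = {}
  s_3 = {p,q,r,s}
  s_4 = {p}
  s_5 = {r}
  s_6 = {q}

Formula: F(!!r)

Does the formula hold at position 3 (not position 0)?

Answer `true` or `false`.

Answer: true

Derivation:
s_0={p,r,s}: F(!!r)=True !!r=True !r=False r=True
s_1={}: F(!!r)=True !!r=False !r=True r=False
s_2={}: F(!!r)=True !!r=False !r=True r=False
s_3={p,q,r,s}: F(!!r)=True !!r=True !r=False r=True
s_4={p}: F(!!r)=True !!r=False !r=True r=False
s_5={r}: F(!!r)=True !!r=True !r=False r=True
s_6={q}: F(!!r)=False !!r=False !r=True r=False
Evaluating at position 3: result = True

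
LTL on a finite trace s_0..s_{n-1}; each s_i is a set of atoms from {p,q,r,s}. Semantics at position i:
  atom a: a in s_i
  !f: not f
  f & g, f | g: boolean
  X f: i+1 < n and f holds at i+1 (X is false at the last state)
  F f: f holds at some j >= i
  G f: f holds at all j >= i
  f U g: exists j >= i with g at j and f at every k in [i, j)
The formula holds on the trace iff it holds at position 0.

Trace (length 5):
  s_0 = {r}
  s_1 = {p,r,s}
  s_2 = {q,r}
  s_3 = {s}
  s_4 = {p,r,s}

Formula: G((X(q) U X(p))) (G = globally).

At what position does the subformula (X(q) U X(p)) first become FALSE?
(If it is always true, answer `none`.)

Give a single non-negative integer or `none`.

Answer: 1

Derivation:
s_0={r}: (X(q) U X(p))=True X(q)=False q=False X(p)=True p=False
s_1={p,r,s}: (X(q) U X(p))=False X(q)=True q=False X(p)=False p=True
s_2={q,r}: (X(q) U X(p))=False X(q)=False q=True X(p)=False p=False
s_3={s}: (X(q) U X(p))=True X(q)=False q=False X(p)=True p=False
s_4={p,r,s}: (X(q) U X(p))=False X(q)=False q=False X(p)=False p=True
G((X(q) U X(p))) holds globally = False
First violation at position 1.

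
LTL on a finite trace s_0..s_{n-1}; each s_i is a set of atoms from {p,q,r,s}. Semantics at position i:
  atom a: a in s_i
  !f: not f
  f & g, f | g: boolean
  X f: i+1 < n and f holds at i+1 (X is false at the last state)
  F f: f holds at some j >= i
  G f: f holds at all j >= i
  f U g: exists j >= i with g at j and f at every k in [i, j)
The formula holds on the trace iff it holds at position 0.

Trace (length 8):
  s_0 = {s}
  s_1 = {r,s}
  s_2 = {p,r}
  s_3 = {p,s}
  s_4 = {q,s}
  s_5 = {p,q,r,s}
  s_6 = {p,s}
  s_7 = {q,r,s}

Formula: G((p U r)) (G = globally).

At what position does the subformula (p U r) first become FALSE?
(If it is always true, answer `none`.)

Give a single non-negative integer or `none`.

Answer: 0

Derivation:
s_0={s}: (p U r)=False p=False r=False
s_1={r,s}: (p U r)=True p=False r=True
s_2={p,r}: (p U r)=True p=True r=True
s_3={p,s}: (p U r)=False p=True r=False
s_4={q,s}: (p U r)=False p=False r=False
s_5={p,q,r,s}: (p U r)=True p=True r=True
s_6={p,s}: (p U r)=True p=True r=False
s_7={q,r,s}: (p U r)=True p=False r=True
G((p U r)) holds globally = False
First violation at position 0.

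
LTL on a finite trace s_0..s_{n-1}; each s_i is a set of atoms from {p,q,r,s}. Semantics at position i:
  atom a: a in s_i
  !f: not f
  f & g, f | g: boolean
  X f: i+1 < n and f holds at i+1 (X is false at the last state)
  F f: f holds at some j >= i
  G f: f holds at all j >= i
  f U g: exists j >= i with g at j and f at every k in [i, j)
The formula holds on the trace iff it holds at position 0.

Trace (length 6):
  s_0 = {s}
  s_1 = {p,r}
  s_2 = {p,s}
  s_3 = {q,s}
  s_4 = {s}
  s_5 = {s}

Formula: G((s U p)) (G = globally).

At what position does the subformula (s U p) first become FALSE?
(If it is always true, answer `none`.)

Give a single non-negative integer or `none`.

s_0={s}: (s U p)=True s=True p=False
s_1={p,r}: (s U p)=True s=False p=True
s_2={p,s}: (s U p)=True s=True p=True
s_3={q,s}: (s U p)=False s=True p=False
s_4={s}: (s U p)=False s=True p=False
s_5={s}: (s U p)=False s=True p=False
G((s U p)) holds globally = False
First violation at position 3.

Answer: 3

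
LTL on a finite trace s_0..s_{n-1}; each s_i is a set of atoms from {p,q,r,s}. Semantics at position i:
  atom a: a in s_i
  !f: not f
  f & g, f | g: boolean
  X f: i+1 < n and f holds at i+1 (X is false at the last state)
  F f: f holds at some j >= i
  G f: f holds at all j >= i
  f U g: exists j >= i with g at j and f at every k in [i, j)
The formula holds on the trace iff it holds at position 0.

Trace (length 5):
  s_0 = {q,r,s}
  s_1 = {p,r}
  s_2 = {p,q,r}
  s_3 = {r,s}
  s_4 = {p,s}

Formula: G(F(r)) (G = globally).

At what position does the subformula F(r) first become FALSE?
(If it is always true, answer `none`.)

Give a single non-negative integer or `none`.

s_0={q,r,s}: F(r)=True r=True
s_1={p,r}: F(r)=True r=True
s_2={p,q,r}: F(r)=True r=True
s_3={r,s}: F(r)=True r=True
s_4={p,s}: F(r)=False r=False
G(F(r)) holds globally = False
First violation at position 4.

Answer: 4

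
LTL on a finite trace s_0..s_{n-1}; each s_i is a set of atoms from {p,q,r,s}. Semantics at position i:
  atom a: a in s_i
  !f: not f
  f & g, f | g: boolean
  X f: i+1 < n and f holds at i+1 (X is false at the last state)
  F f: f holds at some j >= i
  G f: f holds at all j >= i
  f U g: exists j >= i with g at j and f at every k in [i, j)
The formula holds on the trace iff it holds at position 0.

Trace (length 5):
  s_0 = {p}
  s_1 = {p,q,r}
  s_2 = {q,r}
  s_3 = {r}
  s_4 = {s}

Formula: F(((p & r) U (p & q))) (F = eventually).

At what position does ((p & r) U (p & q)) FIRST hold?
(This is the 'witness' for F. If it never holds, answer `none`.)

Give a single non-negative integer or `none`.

Answer: 1

Derivation:
s_0={p}: ((p & r) U (p & q))=False (p & r)=False p=True r=False (p & q)=False q=False
s_1={p,q,r}: ((p & r) U (p & q))=True (p & r)=True p=True r=True (p & q)=True q=True
s_2={q,r}: ((p & r) U (p & q))=False (p & r)=False p=False r=True (p & q)=False q=True
s_3={r}: ((p & r) U (p & q))=False (p & r)=False p=False r=True (p & q)=False q=False
s_4={s}: ((p & r) U (p & q))=False (p & r)=False p=False r=False (p & q)=False q=False
F(((p & r) U (p & q))) holds; first witness at position 1.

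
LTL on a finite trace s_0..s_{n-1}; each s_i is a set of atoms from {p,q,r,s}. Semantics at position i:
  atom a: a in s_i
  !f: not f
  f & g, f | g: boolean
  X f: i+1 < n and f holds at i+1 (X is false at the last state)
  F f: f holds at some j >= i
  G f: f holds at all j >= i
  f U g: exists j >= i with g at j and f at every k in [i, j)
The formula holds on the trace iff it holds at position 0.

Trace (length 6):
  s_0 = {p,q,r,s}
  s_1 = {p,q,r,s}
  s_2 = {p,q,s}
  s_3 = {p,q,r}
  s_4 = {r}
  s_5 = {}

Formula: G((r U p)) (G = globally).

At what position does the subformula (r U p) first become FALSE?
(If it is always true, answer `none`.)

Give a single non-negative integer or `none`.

Answer: 4

Derivation:
s_0={p,q,r,s}: (r U p)=True r=True p=True
s_1={p,q,r,s}: (r U p)=True r=True p=True
s_2={p,q,s}: (r U p)=True r=False p=True
s_3={p,q,r}: (r U p)=True r=True p=True
s_4={r}: (r U p)=False r=True p=False
s_5={}: (r U p)=False r=False p=False
G((r U p)) holds globally = False
First violation at position 4.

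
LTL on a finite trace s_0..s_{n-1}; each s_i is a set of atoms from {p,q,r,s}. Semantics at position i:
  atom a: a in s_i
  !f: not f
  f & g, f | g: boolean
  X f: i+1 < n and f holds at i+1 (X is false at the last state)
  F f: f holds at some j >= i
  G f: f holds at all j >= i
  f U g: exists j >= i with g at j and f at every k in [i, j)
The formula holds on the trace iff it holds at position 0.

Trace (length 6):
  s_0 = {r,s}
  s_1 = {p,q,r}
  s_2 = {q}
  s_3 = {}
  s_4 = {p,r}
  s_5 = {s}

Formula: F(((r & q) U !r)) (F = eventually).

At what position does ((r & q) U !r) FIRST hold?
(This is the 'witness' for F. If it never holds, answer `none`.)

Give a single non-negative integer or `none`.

s_0={r,s}: ((r & q) U !r)=False (r & q)=False r=True q=False !r=False
s_1={p,q,r}: ((r & q) U !r)=True (r & q)=True r=True q=True !r=False
s_2={q}: ((r & q) U !r)=True (r & q)=False r=False q=True !r=True
s_3={}: ((r & q) U !r)=True (r & q)=False r=False q=False !r=True
s_4={p,r}: ((r & q) U !r)=False (r & q)=False r=True q=False !r=False
s_5={s}: ((r & q) U !r)=True (r & q)=False r=False q=False !r=True
F(((r & q) U !r)) holds; first witness at position 1.

Answer: 1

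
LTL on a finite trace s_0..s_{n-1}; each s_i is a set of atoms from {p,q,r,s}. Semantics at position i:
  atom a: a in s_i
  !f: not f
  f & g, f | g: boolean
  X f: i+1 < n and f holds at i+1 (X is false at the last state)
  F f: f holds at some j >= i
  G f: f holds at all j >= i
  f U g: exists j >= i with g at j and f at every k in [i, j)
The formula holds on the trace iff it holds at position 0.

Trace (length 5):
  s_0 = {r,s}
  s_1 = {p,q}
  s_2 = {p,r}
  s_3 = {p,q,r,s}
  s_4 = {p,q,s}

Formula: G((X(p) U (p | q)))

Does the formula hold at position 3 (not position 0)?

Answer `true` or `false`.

Answer: true

Derivation:
s_0={r,s}: G((X(p) U (p | q)))=True (X(p) U (p | q))=True X(p)=True p=False (p | q)=False q=False
s_1={p,q}: G((X(p) U (p | q)))=True (X(p) U (p | q))=True X(p)=True p=True (p | q)=True q=True
s_2={p,r}: G((X(p) U (p | q)))=True (X(p) U (p | q))=True X(p)=True p=True (p | q)=True q=False
s_3={p,q,r,s}: G((X(p) U (p | q)))=True (X(p) U (p | q))=True X(p)=True p=True (p | q)=True q=True
s_4={p,q,s}: G((X(p) U (p | q)))=True (X(p) U (p | q))=True X(p)=False p=True (p | q)=True q=True
Evaluating at position 3: result = True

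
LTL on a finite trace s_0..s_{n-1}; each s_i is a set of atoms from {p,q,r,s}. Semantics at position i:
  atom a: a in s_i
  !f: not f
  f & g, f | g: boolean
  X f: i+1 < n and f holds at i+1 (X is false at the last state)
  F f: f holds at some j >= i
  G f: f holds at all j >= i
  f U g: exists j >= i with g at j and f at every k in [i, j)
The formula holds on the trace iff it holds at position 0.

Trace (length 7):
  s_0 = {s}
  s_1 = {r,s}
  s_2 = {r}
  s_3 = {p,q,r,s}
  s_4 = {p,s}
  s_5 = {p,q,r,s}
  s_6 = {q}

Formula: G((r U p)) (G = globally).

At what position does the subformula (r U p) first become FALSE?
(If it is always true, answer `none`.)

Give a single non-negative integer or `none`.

Answer: 0

Derivation:
s_0={s}: (r U p)=False r=False p=False
s_1={r,s}: (r U p)=True r=True p=False
s_2={r}: (r U p)=True r=True p=False
s_3={p,q,r,s}: (r U p)=True r=True p=True
s_4={p,s}: (r U p)=True r=False p=True
s_5={p,q,r,s}: (r U p)=True r=True p=True
s_6={q}: (r U p)=False r=False p=False
G((r U p)) holds globally = False
First violation at position 0.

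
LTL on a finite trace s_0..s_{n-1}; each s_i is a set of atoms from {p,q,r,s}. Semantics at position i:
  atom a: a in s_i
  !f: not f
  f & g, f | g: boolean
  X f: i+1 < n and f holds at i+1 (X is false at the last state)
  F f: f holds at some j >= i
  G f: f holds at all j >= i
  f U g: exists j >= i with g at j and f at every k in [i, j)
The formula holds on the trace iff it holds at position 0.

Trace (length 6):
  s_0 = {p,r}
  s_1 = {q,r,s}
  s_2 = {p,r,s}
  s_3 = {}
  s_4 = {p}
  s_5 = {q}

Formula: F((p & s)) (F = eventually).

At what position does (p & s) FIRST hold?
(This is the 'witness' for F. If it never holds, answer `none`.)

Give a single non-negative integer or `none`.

Answer: 2

Derivation:
s_0={p,r}: (p & s)=False p=True s=False
s_1={q,r,s}: (p & s)=False p=False s=True
s_2={p,r,s}: (p & s)=True p=True s=True
s_3={}: (p & s)=False p=False s=False
s_4={p}: (p & s)=False p=True s=False
s_5={q}: (p & s)=False p=False s=False
F((p & s)) holds; first witness at position 2.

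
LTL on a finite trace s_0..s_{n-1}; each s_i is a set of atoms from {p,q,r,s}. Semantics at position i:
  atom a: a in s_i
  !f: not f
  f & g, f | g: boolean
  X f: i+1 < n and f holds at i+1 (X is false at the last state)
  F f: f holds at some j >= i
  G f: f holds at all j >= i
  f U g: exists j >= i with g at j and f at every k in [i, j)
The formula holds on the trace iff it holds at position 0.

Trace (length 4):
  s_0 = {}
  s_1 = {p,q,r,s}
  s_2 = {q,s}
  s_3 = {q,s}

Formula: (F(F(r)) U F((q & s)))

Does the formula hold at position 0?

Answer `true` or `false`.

s_0={}: (F(F(r)) U F((q & s)))=True F(F(r))=True F(r)=True r=False F((q & s))=True (q & s)=False q=False s=False
s_1={p,q,r,s}: (F(F(r)) U F((q & s)))=True F(F(r))=True F(r)=True r=True F((q & s))=True (q & s)=True q=True s=True
s_2={q,s}: (F(F(r)) U F((q & s)))=True F(F(r))=False F(r)=False r=False F((q & s))=True (q & s)=True q=True s=True
s_3={q,s}: (F(F(r)) U F((q & s)))=True F(F(r))=False F(r)=False r=False F((q & s))=True (q & s)=True q=True s=True

Answer: true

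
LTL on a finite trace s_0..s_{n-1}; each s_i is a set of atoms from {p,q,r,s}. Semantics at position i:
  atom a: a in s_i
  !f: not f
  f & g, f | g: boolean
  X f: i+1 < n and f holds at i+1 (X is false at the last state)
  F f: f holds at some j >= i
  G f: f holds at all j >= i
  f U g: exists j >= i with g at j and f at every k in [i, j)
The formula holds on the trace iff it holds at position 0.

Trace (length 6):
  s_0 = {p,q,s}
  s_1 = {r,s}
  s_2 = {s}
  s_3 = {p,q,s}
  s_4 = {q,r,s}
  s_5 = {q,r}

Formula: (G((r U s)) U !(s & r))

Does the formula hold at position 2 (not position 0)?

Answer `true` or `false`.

Answer: true

Derivation:
s_0={p,q,s}: (G((r U s)) U !(s & r))=True G((r U s))=False (r U s)=True r=False s=True !(s & r)=True (s & r)=False
s_1={r,s}: (G((r U s)) U !(s & r))=False G((r U s))=False (r U s)=True r=True s=True !(s & r)=False (s & r)=True
s_2={s}: (G((r U s)) U !(s & r))=True G((r U s))=False (r U s)=True r=False s=True !(s & r)=True (s & r)=False
s_3={p,q,s}: (G((r U s)) U !(s & r))=True G((r U s))=False (r U s)=True r=False s=True !(s & r)=True (s & r)=False
s_4={q,r,s}: (G((r U s)) U !(s & r))=False G((r U s))=False (r U s)=True r=True s=True !(s & r)=False (s & r)=True
s_5={q,r}: (G((r U s)) U !(s & r))=True G((r U s))=False (r U s)=False r=True s=False !(s & r)=True (s & r)=False
Evaluating at position 2: result = True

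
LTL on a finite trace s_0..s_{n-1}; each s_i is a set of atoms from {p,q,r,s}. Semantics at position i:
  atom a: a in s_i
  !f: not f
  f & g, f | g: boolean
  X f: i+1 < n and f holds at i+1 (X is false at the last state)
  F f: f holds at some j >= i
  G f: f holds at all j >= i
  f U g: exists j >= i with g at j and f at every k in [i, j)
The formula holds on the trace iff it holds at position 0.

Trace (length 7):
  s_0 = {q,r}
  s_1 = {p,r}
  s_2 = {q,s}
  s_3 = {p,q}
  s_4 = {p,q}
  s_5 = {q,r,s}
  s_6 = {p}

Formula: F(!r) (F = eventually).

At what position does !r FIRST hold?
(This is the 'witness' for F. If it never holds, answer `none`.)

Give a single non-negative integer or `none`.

s_0={q,r}: !r=False r=True
s_1={p,r}: !r=False r=True
s_2={q,s}: !r=True r=False
s_3={p,q}: !r=True r=False
s_4={p,q}: !r=True r=False
s_5={q,r,s}: !r=False r=True
s_6={p}: !r=True r=False
F(!r) holds; first witness at position 2.

Answer: 2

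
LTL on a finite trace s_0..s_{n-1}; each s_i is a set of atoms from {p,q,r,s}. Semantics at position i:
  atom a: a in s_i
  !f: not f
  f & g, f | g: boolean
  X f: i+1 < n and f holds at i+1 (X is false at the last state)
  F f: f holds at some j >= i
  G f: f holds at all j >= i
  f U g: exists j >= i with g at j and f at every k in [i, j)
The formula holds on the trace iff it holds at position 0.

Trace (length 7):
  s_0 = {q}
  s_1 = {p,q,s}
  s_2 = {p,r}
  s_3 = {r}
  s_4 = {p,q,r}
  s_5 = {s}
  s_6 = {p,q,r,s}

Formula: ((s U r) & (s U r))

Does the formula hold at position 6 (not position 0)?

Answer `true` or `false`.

s_0={q}: ((s U r) & (s U r))=False (s U r)=False s=False r=False
s_1={p,q,s}: ((s U r) & (s U r))=True (s U r)=True s=True r=False
s_2={p,r}: ((s U r) & (s U r))=True (s U r)=True s=False r=True
s_3={r}: ((s U r) & (s U r))=True (s U r)=True s=False r=True
s_4={p,q,r}: ((s U r) & (s U r))=True (s U r)=True s=False r=True
s_5={s}: ((s U r) & (s U r))=True (s U r)=True s=True r=False
s_6={p,q,r,s}: ((s U r) & (s U r))=True (s U r)=True s=True r=True
Evaluating at position 6: result = True

Answer: true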